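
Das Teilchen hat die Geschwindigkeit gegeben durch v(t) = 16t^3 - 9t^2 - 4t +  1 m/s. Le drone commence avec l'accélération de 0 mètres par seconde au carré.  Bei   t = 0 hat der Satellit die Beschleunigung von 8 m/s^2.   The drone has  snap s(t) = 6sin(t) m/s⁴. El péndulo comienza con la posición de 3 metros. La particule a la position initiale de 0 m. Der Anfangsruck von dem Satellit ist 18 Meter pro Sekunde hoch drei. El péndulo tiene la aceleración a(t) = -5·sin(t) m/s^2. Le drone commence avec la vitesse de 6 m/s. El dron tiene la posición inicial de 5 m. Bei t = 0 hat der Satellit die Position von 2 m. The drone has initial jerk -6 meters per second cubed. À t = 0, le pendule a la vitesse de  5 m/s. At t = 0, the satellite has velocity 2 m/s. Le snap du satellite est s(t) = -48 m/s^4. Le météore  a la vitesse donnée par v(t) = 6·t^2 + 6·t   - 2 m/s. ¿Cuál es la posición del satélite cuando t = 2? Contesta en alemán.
Wir müssen unsere Gleichung für den Snap s(t) = -48 4-mal integrieren. Das Integral von dem Snap ist der Ruck. Mit j(0) = 18 erhalten wir j(t) = 18 - 48·t. Das Integral von dem Ruck, mit a(0) = 8, ergibt die Beschleunigung: a(t) = -24·t^2 + 18·t + 8. Das Integral von der Beschleunigung, mit v(0) = 2, ergibt die Geschwindigkeit: v(t) = -8·t^3 + 9·t^2 + 8·t + 2. Durch Integration von der Geschwindigkeit und Verwendung der Anfangsbedingung x(0) = 2, erhalten wir x(t) = -2·t^4 + 3·t^3 + 4·t^2 + 2·t + 2. Mit x(t) = -2·t^4 + 3·t^3 + 4·t^2 + 2·t + 2 und Einsetzen von t = 2, finden wir x = 14.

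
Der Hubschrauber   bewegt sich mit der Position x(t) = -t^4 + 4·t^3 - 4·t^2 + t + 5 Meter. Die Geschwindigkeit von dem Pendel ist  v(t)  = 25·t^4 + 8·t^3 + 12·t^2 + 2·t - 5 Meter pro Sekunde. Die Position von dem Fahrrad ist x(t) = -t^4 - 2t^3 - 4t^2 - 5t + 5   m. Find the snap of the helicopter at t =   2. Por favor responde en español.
Debemos derivar nuestra ecuación de la posición x(t) = -t^4 + 4·t^3 - 4·t^2 + t + 5 4 veces. Tomando d/dt de x(t), encontramos v(t) = -4·t^3 + 12·t^2 - 8·t + 1. Tomando d/dt de v(t), encontramos a(t) = -12·t^2 + 24·t - 8. La derivada de la aceleración da la sacudida: j(t) = 24 - 24·t. La derivada de la sacudida da el snap: s(t) = -24. Usando s(t) = -24 y sustituyendo t = 2, encontramos s = -24.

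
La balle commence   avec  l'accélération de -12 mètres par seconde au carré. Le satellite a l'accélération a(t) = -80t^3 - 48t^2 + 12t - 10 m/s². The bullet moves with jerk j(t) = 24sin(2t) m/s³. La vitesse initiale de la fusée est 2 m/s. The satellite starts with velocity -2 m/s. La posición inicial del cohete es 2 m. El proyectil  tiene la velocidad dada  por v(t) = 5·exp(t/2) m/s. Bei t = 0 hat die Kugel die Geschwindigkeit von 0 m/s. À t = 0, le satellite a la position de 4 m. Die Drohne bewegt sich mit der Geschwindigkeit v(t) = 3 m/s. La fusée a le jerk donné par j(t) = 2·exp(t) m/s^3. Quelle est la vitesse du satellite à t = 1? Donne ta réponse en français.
Nous devons trouver la primitive de notre équation de l'accélération a(t) = -80·t^3 - 48·t^2 + 12·t - 10 1 fois. L'intégrale de l'accélération, avec v(0) = -2, donne la vitesse: v(t) = -20·t^4 - 16·t^3 + 6·t^2 - 10·t - 2. Nous avons la vitesse v(t) = -20·t^4 - 16·t^3 + 6·t^2 - 10·t - 2. En substituant t = 1: v(1) = -42.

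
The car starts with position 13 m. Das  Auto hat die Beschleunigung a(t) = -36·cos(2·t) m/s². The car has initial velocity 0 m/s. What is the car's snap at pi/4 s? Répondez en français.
En partant de l'accélération a(t) = -36·cos(2·t), nous prenons 2 dérivées. En dérivant l'accélération, nous obtenons le jerk: j(t) = 72·sin(2·t). En dérivant le jerk, nous obtenons le snap: s(t) = 144·cos(2·t). En utilisant s(t) = 144·cos(2·t) et en substituant t = pi/4, nous trouvons s = 0.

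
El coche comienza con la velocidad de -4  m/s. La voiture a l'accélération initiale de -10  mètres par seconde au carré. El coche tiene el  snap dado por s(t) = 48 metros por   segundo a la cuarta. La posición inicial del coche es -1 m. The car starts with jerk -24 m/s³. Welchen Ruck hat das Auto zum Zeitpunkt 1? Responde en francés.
En partant du snap s(t) = 48, nous prenons 1 primitive. En prenant ∫s(t)dt et en appliquant j(0) = -24, nous trouvons j(t) = 48·t - 24. Nous avons le jerk j(t) = 48·t - 24. En substituant t = 1: j(1) = 24.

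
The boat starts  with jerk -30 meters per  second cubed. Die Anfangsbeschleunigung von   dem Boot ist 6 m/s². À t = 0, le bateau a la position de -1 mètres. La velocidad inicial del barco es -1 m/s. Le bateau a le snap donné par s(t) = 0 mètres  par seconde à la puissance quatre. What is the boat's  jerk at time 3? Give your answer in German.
Wir müssen unsere Gleichung für den Snap s(t) = 0 1-mal integrieren. Durch Integration von dem Snap und Verwendung der Anfangsbedingung j(0) = -30, erhalten wir j(t) = -30. Wir haben den Ruck j(t) = -30. Durch Einsetzen von t = 3: j(3) = -30.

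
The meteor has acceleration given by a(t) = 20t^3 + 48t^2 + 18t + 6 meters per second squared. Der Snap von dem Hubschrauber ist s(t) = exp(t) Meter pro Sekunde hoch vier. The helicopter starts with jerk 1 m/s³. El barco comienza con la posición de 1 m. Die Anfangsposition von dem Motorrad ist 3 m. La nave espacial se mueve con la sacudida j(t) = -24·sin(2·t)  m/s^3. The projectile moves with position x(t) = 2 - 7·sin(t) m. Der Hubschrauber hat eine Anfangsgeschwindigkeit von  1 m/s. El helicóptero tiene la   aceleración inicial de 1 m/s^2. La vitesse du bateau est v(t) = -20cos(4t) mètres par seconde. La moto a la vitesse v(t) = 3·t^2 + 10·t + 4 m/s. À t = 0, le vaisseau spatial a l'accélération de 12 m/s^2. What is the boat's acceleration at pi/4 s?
We must differentiate our velocity equation v(t) = -20·cos(4·t) 1 time. Taking d/dt of v(t), we find a(t) = 80·sin(4·t). Using a(t) = 80·sin(4·t) and substituting t = pi/4, we find a = 0.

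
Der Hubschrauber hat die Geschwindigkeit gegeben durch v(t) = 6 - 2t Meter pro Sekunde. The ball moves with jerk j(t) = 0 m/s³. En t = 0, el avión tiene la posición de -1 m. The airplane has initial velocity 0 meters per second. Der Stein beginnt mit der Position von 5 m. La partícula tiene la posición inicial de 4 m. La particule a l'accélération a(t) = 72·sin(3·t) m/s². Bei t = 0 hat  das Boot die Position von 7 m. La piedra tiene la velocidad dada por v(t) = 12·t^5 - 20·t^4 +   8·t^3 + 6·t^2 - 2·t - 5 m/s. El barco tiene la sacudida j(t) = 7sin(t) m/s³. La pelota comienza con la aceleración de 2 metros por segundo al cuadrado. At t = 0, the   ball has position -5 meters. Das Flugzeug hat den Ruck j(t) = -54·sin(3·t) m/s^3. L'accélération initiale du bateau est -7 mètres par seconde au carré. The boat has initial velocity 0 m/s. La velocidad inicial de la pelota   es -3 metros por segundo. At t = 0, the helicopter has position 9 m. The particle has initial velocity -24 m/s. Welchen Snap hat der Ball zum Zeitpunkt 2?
Um dies zu lösen, müssen wir 1 Ableitung unserer Gleichung für den Ruck j(t) = 0 nehmen. Die Ableitung von dem Ruck ergibt den Snap: s(t) = 0. Wir haben den Snap s(t) = 0. Durch Einsetzen von t = 2: s(2) = 0.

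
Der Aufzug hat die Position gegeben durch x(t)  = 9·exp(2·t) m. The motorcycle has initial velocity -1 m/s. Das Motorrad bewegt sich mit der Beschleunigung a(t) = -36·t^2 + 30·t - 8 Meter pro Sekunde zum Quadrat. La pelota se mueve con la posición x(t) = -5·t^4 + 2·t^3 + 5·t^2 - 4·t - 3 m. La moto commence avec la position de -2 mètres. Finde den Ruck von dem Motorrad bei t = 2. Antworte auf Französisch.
Pour résoudre ceci, nous devons prendre 1 dérivée de notre équation de l'accélération a(t) = -36·t^2 + 30·t - 8. En dérivant l'accélération, nous obtenons le jerk: j(t) = 30 - 72·t. Nous avons le jerk j(t) = 30 - 72·t. En substituant t = 2: j(2) = -114.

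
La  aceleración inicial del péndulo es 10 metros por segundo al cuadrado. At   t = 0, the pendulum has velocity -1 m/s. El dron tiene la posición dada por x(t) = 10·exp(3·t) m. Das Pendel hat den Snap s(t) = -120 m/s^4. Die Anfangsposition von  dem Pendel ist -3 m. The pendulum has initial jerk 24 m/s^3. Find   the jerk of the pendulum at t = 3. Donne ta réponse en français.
Pour résoudre ceci, nous devons prendre 1 primitive de notre équation du snap s(t) = -120. La primitive du snap est le jerk. En utilisant j(0) = 24, nous obtenons j(t) = 24 - 120·t. Nous avons le jerk j(t) = 24 - 120·t. En substituant t = 3: j(3) = -336.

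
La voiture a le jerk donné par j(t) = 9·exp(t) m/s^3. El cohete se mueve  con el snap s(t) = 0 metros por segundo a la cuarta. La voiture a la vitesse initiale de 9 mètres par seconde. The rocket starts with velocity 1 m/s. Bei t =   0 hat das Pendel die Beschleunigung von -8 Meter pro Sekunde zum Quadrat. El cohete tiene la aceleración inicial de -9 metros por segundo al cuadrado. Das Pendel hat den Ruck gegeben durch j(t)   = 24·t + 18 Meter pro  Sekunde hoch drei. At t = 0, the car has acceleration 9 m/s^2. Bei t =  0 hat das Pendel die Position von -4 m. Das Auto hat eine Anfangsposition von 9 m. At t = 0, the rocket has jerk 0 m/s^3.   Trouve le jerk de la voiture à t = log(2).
De l'équation du jerk j(t) = 9·exp(t), nous substituons t = log(2) pour obtenir j = 18.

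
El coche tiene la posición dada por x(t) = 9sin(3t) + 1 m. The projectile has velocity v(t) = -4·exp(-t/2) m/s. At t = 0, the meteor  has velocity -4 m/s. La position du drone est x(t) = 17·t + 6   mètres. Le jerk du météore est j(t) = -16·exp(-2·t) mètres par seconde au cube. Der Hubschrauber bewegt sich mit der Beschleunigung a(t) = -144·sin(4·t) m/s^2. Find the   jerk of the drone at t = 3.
We must differentiate our position equation x(t) = 17·t + 6 3 times. The derivative of position gives velocity: v(t) = 17. Taking d/dt of v(t), we find a(t) = 0. Taking d/dt of a(t), we find j(t) = 0. From the given jerk equation j(t) = 0, we substitute t = 3 to get j = 0.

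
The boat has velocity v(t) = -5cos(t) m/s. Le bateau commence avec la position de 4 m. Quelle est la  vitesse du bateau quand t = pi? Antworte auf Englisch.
We have velocity v(t) = -5·cos(t). Substituting t = pi: v(pi) = 5.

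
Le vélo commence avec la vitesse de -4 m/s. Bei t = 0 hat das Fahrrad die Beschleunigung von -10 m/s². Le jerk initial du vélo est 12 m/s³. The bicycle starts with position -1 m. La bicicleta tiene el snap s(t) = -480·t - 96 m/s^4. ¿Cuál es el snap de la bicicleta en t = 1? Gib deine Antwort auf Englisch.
We have snap s(t) = -480·t - 96. Substituting t = 1: s(1) = -576.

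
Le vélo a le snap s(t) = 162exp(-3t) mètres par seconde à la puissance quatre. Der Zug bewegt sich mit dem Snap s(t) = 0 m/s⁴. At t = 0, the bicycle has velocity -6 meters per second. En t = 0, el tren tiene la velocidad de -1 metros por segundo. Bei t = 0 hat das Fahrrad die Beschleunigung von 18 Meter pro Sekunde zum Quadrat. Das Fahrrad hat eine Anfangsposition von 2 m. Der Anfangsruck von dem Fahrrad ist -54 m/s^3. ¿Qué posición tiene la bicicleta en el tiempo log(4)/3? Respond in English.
Starting from snap s(t) = 162·exp(-3·t), we take 4 integrals. Finding the integral of s(t) and using j(0) = -54: j(t) = -54·exp(-3·t). The integral of jerk is acceleration. Using a(0) = 18, we get a(t) = 18·exp(-3·t). The antiderivative of acceleration is velocity. Using v(0) = -6, we get v(t) = -6·exp(-3·t). Finding the antiderivative of v(t) and using x(0) = 2: x(t) = 2·exp(-3·t). Using x(t) = 2·exp(-3·t) and substituting t = log(4)/3, we find x = 1/2.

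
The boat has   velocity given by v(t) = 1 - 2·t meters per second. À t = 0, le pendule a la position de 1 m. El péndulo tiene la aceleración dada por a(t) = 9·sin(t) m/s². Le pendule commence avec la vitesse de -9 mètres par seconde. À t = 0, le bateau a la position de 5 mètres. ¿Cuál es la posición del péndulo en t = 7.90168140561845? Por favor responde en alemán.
Um dies zu lösen, müssen wir 2 Integrale unserer Gleichung für die Beschleunigung a(t) = 9·sin(t) finden. Die Stammfunktion von der Beschleunigung ist die Geschwindigkeit. Mit v(0) = -9 erhalten wir v(t) = -9·cos(t). Durch Integration von der Geschwindigkeit und Verwendung der Anfangsbedingung x(0) = 1, erhalten wir x(t) = 1 - 9·sin(t). Aus der Gleichung für die Position x(t) = 1 - 9·sin(t), setzen wir t = 7.90168140561845 ein und erhalten x = -7.98976323420283.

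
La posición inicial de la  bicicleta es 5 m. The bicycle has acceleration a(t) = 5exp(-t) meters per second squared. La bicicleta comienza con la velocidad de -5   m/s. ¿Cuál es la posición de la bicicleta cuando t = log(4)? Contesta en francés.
Nous devons intégrer notre équation de l'accélération a(t) = 5·exp(-t) 2 fois. En prenant ∫a(t)dt et en appliquant v(0) = -5, nous trouvons v(t) = -5·exp(-t). La primitive de la vitesse est la position. En utilisant x(0) = 5, nous obtenons x(t) = 5·exp(-t). De l'équation de la position x(t) = 5·exp(-t), nous substituons t = log(4) pour obtenir x = 5/4.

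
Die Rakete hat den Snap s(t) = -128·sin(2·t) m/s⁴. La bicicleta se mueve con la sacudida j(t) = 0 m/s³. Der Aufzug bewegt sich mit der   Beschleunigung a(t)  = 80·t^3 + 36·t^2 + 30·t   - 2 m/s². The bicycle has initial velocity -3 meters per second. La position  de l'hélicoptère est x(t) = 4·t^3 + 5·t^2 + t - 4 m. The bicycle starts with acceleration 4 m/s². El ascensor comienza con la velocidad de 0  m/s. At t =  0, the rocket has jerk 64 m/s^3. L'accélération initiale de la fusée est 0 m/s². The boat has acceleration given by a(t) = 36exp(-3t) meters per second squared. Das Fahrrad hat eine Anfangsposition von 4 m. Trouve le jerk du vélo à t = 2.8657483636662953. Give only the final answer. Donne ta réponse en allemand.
j(2.8657483636662953) = 0.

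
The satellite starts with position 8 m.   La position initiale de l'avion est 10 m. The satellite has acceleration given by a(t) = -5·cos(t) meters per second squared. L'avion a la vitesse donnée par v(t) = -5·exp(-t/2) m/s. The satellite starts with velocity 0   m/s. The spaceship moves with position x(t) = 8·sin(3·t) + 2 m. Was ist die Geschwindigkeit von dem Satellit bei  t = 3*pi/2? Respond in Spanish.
Debemos encontrar la antiderivada de nuestra ecuación de la aceleración a(t) = -5·cos(t) 1 vez. La integral de la aceleración, con v(0) = 0, da la velocidad: v(t) = -5·sin(t). Usando v(t) = -5·sin(t) y sustituyendo t = 3*pi/2, encontramos v = 5.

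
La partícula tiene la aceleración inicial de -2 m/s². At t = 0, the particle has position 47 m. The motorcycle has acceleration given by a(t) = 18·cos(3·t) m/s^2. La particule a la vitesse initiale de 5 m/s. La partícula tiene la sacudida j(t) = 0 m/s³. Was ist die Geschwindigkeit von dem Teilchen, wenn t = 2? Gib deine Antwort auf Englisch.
To find the answer, we compute 2 antiderivatives of j(t) = 0. Finding the integral of j(t) and using a(0) = -2: a(t) = -2. Integrating acceleration and using the initial condition v(0) = 5, we get v(t) = 5 - 2·t. Using v(t) = 5 - 2·t and substituting t = 2, we find v = 1.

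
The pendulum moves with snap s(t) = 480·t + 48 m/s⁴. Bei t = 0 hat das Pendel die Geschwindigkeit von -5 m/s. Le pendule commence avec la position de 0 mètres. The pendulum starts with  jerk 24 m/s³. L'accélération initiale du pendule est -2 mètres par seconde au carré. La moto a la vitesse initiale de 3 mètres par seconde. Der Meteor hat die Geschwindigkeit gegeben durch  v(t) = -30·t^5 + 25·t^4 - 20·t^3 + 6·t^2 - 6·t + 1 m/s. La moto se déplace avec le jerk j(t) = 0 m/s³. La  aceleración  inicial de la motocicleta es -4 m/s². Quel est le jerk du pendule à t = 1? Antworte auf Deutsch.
Wir müssen das Integral unserer Gleichung für den Snap s(t) = 480·t + 48 1-mal finden. Die Stammfunktion von dem Snap, mit j(0) = 24, ergibt den Ruck: j(t) = 240·t^2 + 48·t + 24. Mit j(t) = 240·t^2 + 48·t + 24 und Einsetzen von t = 1, finden wir j = 312.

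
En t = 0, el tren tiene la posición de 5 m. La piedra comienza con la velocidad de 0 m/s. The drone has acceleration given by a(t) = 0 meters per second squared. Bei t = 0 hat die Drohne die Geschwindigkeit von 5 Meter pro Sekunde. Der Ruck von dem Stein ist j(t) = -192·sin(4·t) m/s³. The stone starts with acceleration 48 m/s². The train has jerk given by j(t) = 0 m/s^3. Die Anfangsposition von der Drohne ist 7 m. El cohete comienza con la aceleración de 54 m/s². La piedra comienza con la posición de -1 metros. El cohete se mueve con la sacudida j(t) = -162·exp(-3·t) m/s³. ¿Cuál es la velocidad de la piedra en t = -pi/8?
Partiendo de la sacudida j(t) = -192·sin(4·t), tomamos 2 integrales. Tomando ∫j(t)dt y aplicando a(0) = 48, encontramos a(t) = 48·cos(4·t). La integral de la aceleración, con v(0) = 0, da la velocidad: v(t) = 12·sin(4·t). Tenemos la velocidad v(t) = 12·sin(4·t). Sustituyendo t = -pi/8: v(-pi/8) = -12.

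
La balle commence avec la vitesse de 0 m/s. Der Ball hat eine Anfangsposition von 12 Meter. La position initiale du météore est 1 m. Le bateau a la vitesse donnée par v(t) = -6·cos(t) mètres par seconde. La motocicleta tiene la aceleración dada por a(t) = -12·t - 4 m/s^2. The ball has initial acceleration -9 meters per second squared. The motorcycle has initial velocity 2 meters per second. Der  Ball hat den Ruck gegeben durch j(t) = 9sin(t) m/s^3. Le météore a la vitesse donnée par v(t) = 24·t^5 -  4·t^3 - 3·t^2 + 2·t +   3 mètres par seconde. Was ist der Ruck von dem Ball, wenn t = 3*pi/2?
Mit j(t) = 9·sin(t) und Einsetzen von t = 3*pi/2, finden wir j = -9.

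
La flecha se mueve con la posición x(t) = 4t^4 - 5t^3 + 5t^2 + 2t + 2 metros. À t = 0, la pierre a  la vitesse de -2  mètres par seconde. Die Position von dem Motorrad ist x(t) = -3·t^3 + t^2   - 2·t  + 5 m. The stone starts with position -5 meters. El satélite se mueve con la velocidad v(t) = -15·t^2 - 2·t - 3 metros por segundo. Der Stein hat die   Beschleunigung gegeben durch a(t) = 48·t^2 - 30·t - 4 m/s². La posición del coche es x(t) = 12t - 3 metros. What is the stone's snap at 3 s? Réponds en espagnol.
Debemos derivar nuestra ecuación de la aceleración a(t) = 48·t^2 - 30·t - 4 2 veces. Tomando d/dt de a(t), encontramos j(t) = 96·t - 30. Derivando la sacudida, obtenemos el snap: s(t) = 96. De la ecuación del snap s(t) = 96, sustituimos t = 3 para obtener s = 96.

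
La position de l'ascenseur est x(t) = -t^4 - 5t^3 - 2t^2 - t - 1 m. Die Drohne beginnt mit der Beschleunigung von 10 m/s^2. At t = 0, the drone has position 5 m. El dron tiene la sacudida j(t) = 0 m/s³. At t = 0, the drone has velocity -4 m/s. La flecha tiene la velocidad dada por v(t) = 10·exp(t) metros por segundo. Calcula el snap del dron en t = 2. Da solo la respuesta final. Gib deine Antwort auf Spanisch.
El snap en t = 2 es s = 0.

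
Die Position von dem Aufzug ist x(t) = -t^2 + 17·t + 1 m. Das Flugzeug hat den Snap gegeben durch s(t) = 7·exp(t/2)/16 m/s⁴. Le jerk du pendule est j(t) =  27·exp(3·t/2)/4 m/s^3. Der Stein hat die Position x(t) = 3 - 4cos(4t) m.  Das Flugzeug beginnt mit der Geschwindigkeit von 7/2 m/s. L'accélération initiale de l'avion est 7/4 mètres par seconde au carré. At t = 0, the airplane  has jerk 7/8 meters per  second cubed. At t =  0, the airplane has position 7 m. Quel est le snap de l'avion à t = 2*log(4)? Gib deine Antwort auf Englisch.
Using s(t) = 7·exp(t/2)/16 and substituting t = 2*log(4), we find s = 7/4.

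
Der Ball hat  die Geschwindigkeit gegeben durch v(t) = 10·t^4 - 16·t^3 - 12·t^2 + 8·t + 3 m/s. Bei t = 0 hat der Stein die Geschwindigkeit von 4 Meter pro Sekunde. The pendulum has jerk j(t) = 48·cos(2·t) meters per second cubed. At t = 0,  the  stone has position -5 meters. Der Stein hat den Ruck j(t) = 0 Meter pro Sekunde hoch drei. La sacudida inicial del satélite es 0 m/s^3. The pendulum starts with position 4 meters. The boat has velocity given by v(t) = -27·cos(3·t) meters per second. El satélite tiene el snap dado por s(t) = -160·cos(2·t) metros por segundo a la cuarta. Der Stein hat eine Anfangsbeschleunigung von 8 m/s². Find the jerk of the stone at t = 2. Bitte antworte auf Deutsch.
Mit j(t) = 0 und Einsetzen von t = 2, finden wir j = 0.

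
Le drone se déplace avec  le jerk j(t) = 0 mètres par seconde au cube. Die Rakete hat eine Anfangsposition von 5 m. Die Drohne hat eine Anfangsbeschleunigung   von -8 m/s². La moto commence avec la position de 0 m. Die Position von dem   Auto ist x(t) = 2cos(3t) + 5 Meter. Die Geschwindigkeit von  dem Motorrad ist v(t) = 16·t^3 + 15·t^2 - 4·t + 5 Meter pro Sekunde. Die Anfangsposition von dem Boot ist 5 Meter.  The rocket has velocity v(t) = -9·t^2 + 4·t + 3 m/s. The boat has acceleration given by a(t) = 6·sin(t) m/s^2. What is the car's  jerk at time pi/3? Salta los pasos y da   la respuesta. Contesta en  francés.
À t = pi/3, j = 0.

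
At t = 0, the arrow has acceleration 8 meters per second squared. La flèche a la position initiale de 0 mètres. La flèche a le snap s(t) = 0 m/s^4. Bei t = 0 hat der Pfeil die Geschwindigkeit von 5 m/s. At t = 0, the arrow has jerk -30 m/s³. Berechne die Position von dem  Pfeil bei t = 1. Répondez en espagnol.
Necesitamos integrar nuestra ecuación del snap s(t) = 0 4 veces. La antiderivada del snap es la sacudida. Usando j(0) = -30, obtenemos j(t) = -30. La integral de la sacudida, con a(0) = 8, da la aceleración: a(t) = 8 - 30·t. Tomando ∫a(t)dt y aplicando v(0) = 5, encontramos v(t) = -15·t^2 + 8·t + 5. La antiderivada de la velocidad, con x(0) = 0, da la posición: x(t) = -5·t^3 + 4·t^2 + 5·t. Tenemos la posición x(t) = -5·t^3 + 4·t^2 + 5·t. Sustituyendo t = 1: x(1) = 4.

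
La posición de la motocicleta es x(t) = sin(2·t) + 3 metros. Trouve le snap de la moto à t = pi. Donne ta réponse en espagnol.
Partiendo de la posición x(t) = sin(2·t) + 3, tomamos 4 derivadas. Derivando la posición, obtenemos la velocidad: v(t) = 2·cos(2·t). La derivada de la velocidad da la aceleración: a(t) = -4·sin(2·t). Tomando d/dt de a(t), encontramos j(t) = -8·cos(2·t). La derivada de la sacudida da el snap: s(t) = 16·sin(2·t). Tenemos el snap s(t) = 16·sin(2·t). Sustituyendo t = pi: s(pi) = 0.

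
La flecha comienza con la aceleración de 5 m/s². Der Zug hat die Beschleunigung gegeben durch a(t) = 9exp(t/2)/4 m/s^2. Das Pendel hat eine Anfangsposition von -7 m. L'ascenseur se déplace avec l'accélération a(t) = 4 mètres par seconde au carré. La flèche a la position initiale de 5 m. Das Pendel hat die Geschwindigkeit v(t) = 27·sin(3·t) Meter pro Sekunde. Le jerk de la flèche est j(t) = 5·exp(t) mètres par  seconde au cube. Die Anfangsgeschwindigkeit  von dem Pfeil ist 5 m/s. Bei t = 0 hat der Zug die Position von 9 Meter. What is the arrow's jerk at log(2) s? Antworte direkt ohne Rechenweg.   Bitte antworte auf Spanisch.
j(log(2)) = 10.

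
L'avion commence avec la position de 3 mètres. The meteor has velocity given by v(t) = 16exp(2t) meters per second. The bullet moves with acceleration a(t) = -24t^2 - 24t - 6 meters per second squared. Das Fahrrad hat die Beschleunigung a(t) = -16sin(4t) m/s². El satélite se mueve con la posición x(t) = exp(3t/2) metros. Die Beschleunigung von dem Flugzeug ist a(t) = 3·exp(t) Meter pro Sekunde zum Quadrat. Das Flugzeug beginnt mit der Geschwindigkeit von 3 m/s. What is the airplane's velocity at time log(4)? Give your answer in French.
Nous devons intégrer notre équation de l'accélération a(t) = 3·exp(t) 1 fois. L'intégrale de l'accélération est la vitesse. En utilisant v(0) = 3, nous obtenons v(t) = 3·exp(t). De l'équation de la vitesse v(t) = 3·exp(t), nous substituons t = log(4) pour obtenir v = 12.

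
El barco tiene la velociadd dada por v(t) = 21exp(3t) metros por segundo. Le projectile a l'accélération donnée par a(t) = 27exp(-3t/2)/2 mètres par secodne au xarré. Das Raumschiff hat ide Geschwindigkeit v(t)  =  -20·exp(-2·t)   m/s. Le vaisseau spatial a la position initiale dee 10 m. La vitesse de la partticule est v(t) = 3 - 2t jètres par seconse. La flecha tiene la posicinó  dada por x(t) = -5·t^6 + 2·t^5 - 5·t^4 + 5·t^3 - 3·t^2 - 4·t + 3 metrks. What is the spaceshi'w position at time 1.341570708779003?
Starting from velocity v(t) = -20·exp(-2·t), we take 1 antiderivative. The antiderivative of velocity, with x(0) = 10, gives position: x(t) = 10·exp(-2·t). We have position x(t) = 10·exp(-2·t). Substituting t = 1.341570708779003: x(1.341570708779003) = 0.683481066118979.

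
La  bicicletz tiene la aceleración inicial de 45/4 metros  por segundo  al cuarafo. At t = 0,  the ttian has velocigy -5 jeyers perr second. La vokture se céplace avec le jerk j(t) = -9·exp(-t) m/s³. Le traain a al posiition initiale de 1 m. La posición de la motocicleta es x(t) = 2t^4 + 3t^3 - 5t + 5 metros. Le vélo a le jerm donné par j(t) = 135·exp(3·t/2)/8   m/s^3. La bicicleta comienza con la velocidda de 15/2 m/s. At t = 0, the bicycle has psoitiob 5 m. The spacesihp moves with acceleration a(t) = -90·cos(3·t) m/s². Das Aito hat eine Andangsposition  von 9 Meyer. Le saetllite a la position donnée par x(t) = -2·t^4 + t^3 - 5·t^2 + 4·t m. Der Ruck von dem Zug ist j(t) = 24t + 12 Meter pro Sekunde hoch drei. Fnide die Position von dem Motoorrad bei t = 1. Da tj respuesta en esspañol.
Usando x(t) = 2·t^4 + 3·t^3 - 5·t + 5 y sustituyendo t = 1, encontramos x = 5.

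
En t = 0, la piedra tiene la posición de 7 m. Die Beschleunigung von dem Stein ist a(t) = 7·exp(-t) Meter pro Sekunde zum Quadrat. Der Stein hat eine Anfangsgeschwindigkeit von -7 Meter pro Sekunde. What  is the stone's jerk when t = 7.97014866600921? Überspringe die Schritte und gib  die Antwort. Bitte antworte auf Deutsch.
Der Ruck bei t = 7.97014866600921 ist j = -0.00241939319299049.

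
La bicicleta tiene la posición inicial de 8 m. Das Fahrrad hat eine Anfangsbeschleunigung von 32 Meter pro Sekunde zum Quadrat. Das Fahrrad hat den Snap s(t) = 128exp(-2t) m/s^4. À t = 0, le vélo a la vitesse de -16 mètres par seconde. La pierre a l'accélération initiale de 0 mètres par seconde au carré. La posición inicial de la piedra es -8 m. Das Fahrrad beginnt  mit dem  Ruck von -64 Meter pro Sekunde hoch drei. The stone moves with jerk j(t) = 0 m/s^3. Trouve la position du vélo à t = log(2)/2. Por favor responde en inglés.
We must find the integral of our snap equation s(t) = 128·exp(-2·t) 4 times. Finding the antiderivative of s(t) and using j(0) = -64: j(t) = -64·exp(-2·t). Taking ∫j(t)dt and applying a(0) = 32, we find a(t) = 32·exp(-2·t). The integral of acceleration is velocity. Using v(0) = -16, we get v(t) = -16·exp(-2·t). The antiderivative of velocity is position. Using x(0) = 8, we get x(t) = 8·exp(-2·t). From the given position equation x(t) = 8·exp(-2·t), we substitute t = log(2)/2 to get x = 4.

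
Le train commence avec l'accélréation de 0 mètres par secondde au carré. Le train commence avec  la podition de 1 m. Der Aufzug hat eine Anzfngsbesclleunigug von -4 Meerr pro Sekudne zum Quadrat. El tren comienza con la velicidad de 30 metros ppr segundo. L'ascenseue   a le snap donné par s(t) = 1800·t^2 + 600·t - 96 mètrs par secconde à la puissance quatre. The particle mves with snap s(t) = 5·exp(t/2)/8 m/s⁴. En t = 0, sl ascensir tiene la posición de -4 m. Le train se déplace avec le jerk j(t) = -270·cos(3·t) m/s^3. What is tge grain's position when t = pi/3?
We must find the integral of our jerk equation j(t) = -270·cos(3·t) 3 times. The antiderivative of jerk is acceleration. Using a(0) = 0, we get a(t) = -90·sin(3·t). Finding the integral of a(t) and using v(0) = 30: v(t) = 30·cos(3·t). The antiderivative of velocity, with x(0) = 1, gives position: x(t) = 10·sin(3·t) + 1. Using x(t) = 10·sin(3·t) + 1 and substituting t = pi/3, we find x = 1.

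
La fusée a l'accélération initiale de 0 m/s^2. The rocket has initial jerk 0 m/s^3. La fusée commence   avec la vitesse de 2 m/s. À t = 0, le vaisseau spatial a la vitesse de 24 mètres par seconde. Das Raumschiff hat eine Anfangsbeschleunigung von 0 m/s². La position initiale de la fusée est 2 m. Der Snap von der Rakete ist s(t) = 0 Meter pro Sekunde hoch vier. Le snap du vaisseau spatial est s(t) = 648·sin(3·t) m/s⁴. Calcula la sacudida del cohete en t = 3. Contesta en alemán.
Wir müssen das Integral unserer Gleichung für den Snap s(t) = 0 1-mal finden. Die Stammfunktion von dem Snap ist der Ruck. Mit j(0) = 0 erhalten wir j(t) = 0. Wir haben den Ruck j(t) = 0. Durch Einsetzen von t = 3: j(3) = 0.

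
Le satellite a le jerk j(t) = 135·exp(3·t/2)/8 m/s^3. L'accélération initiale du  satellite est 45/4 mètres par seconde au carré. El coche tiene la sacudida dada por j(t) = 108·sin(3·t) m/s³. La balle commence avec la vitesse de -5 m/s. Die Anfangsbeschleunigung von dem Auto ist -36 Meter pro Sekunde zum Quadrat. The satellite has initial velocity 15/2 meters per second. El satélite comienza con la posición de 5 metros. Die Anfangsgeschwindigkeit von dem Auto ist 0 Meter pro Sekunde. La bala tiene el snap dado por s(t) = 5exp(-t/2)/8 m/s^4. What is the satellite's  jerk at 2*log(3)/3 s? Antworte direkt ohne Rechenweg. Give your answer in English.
At t = 2*log(3)/3, j = 405/8.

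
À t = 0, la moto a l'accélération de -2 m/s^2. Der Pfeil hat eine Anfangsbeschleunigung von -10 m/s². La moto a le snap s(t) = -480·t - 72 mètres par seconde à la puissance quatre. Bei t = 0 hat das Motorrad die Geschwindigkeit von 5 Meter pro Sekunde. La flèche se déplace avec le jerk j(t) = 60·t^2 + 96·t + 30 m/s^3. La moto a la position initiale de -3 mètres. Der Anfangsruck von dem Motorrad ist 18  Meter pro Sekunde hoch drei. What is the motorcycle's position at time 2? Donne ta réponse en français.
En partant du snap s(t) = -480·t - 72, nous prenons 4 intégrales. La primitive du snap est le jerk. En utilisant j(0) = 18, nous obtenons j(t) = -240·t^2 - 72·t + 18. L'intégrale du jerk est l'accélération. En utilisant a(0) = -2, nous obtenons a(t) = -80·t^3 - 36·t^2 + 18·t - 2. La primitive de l'accélération est la vitesse. En utilisant v(0) = 5, nous obtenons v(t) = -20·t^4 - 12·t^3 + 9·t^2 - 2·t + 5. En intégrant la vitesse et en utilisant la condition initiale x(0) = -3, nous obtenons x(t) = -4·t^5 - 3·t^4 + 3·t^3 - t^2 + 5·t - 3. En utilisant x(t) = -4·t^5 - 3·t^4 + 3·t^3 - t^2 + 5·t - 3 et en substituant t = 2, nous trouvons x = -149.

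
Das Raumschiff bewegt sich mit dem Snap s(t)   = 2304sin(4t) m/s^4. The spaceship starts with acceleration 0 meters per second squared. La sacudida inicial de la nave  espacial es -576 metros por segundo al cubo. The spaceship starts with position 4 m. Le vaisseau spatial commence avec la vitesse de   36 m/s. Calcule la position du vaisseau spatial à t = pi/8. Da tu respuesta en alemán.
Wir müssen die Stammfunktion unserer Gleichung für den Snap s(t) = 2304·sin(4·t) 4-mal finden. Das Integral von dem Snap ist der Ruck. Mit j(0) = -576 erhalten wir j(t) = -576·cos(4·t). Mit ∫j(t)dt und Anwendung von a(0) = 0, finden wir a(t) = -144·sin(4·t). Durch Integration von der Beschleunigung und Verwendung der Anfangsbedingung v(0) = 36, erhalten wir v(t) = 36·cos(4·t). Das Integral von der Geschwindigkeit ist die Position. Mit x(0) = 4 erhalten wir x(t) = 9·sin(4·t) + 4. Mit x(t) = 9·sin(4·t) + 4 und Einsetzen von t = pi/8, finden wir x = 13.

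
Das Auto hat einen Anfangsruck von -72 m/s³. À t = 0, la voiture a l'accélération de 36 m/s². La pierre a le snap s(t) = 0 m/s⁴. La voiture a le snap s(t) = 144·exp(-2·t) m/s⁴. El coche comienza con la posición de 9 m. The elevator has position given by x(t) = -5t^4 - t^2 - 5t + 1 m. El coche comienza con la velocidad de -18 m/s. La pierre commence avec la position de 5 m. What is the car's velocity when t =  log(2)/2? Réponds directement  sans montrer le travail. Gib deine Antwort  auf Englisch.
At t = log(2)/2, v = -9.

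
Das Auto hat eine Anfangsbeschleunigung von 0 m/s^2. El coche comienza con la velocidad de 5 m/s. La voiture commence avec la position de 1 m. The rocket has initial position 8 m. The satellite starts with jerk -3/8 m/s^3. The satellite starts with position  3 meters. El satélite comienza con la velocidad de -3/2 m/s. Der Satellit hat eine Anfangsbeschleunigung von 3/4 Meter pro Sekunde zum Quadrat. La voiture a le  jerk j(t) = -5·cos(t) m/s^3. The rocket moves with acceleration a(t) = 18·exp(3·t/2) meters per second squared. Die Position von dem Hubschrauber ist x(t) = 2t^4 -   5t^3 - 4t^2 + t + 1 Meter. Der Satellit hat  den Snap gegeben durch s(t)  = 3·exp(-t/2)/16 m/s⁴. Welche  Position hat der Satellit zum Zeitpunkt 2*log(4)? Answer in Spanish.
Debemos encontrar la antiderivada de nuestra ecuación del snap s(t) = 3·exp(-t/2)/16 4 veces. Tomando ∫s(t)dt y aplicando j(0) = -3/8, encontramos j(t) = -3·exp(-t/2)/8. La antiderivada de la sacudida es la aceleración. Usando a(0) = 3/4, obtenemos a(t) = 3·exp(-t/2)/4. La integral de la aceleración es la velocidad. Usando v(0) = -3/2, obtenemos v(t) = -3·exp(-t/2)/2. Integrando la velocidad y usando la condición inicial x(0) = 3, obtenemos x(t) = 3·exp(-t/2). De la ecuación de la posición x(t) = 3·exp(-t/2), sustituimos t = 2*log(4) para obtener x = 3/4.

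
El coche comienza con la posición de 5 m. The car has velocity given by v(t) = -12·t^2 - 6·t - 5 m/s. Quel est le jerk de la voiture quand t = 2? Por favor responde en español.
Partiendo de la velocidad v(t) = -12·t^2 - 6·t - 5, tomamos 2 derivadas. Tomando d/dt de v(t), encontramos a(t) = -24·t - 6. Derivando la aceleración, obtenemos la sacudida: j(t) = -24. Usando j(t) = -24 y sustituyendo t = 2, encontramos j = -24.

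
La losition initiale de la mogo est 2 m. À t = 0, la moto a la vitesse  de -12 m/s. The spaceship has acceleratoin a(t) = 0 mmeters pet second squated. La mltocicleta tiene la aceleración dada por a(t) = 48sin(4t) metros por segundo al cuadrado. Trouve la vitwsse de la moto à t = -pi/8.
En partant de l'accélération a(t) = 48·sin(4·t), nous prenons 1 primitive. L'intégrale de l'accélération, avec v(0) = -12, donne la vitesse: v(t) = -12·cos(4·t). En utilisant v(t) = -12·cos(4·t) et en substituant t = -pi/8, nous trouvons v = 0.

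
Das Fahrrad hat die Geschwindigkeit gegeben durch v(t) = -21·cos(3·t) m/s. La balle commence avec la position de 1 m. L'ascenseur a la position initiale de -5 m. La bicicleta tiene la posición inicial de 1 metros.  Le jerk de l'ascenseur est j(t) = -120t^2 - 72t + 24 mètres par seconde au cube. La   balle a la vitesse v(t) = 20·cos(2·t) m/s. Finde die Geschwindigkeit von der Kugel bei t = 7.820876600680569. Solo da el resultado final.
Bei t = 7.820876600680569, v = -19.9561782830386.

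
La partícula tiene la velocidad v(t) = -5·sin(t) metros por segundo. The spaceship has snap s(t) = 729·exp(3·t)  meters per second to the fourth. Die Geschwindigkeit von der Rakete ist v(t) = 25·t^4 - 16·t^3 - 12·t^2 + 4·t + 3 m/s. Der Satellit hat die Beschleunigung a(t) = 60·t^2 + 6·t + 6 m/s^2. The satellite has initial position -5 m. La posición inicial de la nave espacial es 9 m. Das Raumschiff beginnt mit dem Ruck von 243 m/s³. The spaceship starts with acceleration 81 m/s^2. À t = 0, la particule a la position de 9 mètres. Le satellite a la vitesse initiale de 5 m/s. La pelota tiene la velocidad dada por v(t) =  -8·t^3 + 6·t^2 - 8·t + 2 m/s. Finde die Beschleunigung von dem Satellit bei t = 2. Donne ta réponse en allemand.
Aus der Gleichung für die Beschleunigung a(t) = 60·t^2 + 6·t + 6, setzen wir t = 2 ein und erhalten a = 258.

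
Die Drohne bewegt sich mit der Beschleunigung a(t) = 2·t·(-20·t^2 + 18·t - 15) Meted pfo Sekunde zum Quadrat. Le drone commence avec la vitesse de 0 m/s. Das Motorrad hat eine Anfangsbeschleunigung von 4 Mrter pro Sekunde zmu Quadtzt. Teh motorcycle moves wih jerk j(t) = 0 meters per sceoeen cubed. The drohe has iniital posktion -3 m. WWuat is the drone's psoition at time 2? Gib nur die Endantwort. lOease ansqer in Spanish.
La respuesta es -59.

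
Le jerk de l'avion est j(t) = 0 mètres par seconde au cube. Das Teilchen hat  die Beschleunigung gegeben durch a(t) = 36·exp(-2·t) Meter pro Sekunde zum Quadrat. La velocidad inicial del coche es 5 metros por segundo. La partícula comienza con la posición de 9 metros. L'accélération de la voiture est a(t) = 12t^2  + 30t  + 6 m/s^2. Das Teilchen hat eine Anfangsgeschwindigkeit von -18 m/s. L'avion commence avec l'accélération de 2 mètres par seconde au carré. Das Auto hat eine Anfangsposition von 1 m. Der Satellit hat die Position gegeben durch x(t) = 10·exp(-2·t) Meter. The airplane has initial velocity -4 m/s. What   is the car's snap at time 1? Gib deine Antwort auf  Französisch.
En partant de l'accélération a(t) = 12·t^2 + 30·t + 6, nous prenons 2 dérivées. En dérivant l'accélération, nous obtenons le jerk: j(t) = 24·t + 30. En dérivant le jerk, nous obtenons le snap: s(t) = 24. De l'équation du snap s(t) = 24, nous substituons t = 1 pour obtenir s = 24.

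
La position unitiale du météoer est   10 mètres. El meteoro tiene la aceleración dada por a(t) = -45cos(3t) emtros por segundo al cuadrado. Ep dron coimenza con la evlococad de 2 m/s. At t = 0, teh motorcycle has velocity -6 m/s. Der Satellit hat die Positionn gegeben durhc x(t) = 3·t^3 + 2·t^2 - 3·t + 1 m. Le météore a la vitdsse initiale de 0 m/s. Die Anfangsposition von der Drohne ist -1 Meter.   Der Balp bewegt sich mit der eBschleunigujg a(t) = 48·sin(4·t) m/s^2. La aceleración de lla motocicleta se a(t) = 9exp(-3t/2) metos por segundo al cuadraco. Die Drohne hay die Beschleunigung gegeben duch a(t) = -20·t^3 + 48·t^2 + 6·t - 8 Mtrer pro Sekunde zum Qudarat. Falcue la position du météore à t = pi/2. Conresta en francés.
En partant de l'accélération a(t) = -45·cos(3·t), nous prenons 2 primitives. La primitive de l'accélération est la vitesse. En utilisant v(0) = 0, nous obtenons v(t) = -15·sin(3·t). En intégrant la vitesse et en utilisant la condition initiale x(0) = 10, nous obtenons x(t) = 5·cos(3·t) + 5. De l'équation de la position x(t) = 5·cos(3·t) + 5, nous substituons t = pi/2 pour obtenir x = 5.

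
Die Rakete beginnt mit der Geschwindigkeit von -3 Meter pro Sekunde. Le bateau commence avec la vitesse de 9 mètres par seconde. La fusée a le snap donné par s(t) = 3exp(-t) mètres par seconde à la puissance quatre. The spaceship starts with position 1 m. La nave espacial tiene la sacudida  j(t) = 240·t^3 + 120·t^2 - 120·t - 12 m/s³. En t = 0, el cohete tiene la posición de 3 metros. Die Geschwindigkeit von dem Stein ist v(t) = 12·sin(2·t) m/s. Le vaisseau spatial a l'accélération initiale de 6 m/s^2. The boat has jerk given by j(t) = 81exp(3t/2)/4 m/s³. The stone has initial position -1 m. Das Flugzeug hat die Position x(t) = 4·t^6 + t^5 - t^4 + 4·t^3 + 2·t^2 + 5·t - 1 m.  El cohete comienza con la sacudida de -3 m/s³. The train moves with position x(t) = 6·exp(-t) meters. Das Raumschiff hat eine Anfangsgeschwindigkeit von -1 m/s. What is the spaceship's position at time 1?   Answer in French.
Nous devons intégrer notre équation du jerk j(t) = 240·t^3 + 120·t^2 - 120·t - 12 3 fois. L'intégrale du jerk, avec a(0) = 6, donne l'accélération: a(t) = 60·t^4 + 40·t^3 - 60·t^2 - 12·t + 6. En prenant ∫a(t)dt et en appliquant v(0) = -1, nous trouvons v(t) = 12·t^5 + 10·t^4 - 20·t^3 - 6·t^2 + 6·t - 1. En prenant ∫v(t)dt et en appliquant x(0) = 1, nous trouvons x(t) = 2·t^6 + 2·t^5 - 5·t^4 - 2·t^3 + 3·t^2 - t + 1. Nous avons la position x(t) = 2·t^6 + 2·t^5 - 5·t^4 - 2·t^3 + 3·t^2 - t + 1. En substituant t = 1: x(1) = 0.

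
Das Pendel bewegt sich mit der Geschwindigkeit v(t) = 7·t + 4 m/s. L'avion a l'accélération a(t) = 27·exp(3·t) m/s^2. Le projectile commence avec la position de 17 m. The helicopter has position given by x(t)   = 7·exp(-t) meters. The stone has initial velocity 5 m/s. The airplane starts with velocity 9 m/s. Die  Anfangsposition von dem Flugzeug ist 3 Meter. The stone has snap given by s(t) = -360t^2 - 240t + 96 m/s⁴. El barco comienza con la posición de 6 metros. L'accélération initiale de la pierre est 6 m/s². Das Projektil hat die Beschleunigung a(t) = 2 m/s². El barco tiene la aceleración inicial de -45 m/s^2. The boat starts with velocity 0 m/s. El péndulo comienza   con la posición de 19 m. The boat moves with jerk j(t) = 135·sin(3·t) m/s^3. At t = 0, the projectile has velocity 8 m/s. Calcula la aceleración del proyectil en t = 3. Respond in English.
We have acceleration a(t) = 2. Substituting t = 3: a(3) = 2.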